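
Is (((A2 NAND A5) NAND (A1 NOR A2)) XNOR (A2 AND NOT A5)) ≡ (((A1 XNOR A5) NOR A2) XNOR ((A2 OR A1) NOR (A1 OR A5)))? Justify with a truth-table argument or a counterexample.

No. Counterexample: with A2=0, A1=0, A5=0, Expression 1 = 1 but Expression 2 = 0.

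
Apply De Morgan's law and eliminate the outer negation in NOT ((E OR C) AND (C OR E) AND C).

NOT (E OR C) OR NOT (C OR E) OR NOT C
De Morgan's: NOT(AND of terms) = OR of negations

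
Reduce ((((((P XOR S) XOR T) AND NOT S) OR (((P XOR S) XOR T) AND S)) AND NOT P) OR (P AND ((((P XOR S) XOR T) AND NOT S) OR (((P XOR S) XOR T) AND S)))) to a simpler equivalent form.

By distribution ((E AND v) OR (E AND NOT v) = E) then distribution ((E AND v) OR (E AND NOT v) = E):
= ((P XOR S) XOR T)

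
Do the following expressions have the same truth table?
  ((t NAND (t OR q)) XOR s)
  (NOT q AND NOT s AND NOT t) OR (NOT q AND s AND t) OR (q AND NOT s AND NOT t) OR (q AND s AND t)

Yes, they are equivalent — the two output columns agree on all 8 assignments:
q | s | t | Expression 1 | Expression 2
---------------------------------------
0 | 0 | 0 | 1 | 1
0 | 0 | 1 | 0 | 0
0 | 1 | 0 | 0 | 0
0 | 1 | 1 | 1 | 1
1 | 0 | 0 | 1 | 1
1 | 0 | 1 | 0 | 0
1 | 1 | 0 | 0 | 0
1 | 1 | 1 | 1 | 1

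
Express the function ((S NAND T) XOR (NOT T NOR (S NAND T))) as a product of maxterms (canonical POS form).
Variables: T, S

ΠM() = TRUE (no maxterms)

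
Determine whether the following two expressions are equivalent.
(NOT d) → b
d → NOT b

No, Inverse is not equivalent to original (counterexample: d=0, b=0)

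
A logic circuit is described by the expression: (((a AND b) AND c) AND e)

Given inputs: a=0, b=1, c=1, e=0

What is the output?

Substituting: (((0 AND 1) AND 1) AND 0)
= 0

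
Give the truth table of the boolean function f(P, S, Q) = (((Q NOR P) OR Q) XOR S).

P | S | Q | Output
------------------
0 | 0 | 0 | 1
0 | 0 | 1 | 1
0 | 1 | 0 | 0
0 | 1 | 1 | 0
1 | 0 | 0 | 0
1 | 0 | 1 | 1
1 | 1 | 0 | 1
1 | 1 | 1 | 0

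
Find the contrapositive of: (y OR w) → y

Contrapositive: NOT y → NOT (y OR w)
Note: A statement and its contrapositive are logically equivalent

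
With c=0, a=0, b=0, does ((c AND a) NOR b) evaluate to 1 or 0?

Substituting: ((0 AND 0) NOR 0)
= 1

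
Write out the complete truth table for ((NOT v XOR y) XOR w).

y | w | v | Output
------------------
0 | 0 | 0 | 1
0 | 0 | 1 | 0
0 | 1 | 0 | 0
0 | 1 | 1 | 1
1 | 0 | 0 | 0
1 | 0 | 1 | 1
1 | 1 | 0 | 1
1 | 1 | 1 | 0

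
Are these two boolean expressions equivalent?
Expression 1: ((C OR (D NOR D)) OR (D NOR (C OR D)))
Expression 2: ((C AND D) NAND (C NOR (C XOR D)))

No. Counterexample: with D=1, C=0, Expression 1 = 0 but Expression 2 = 1.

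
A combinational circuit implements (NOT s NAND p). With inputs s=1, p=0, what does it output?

Substituting: (NOT 1 NAND 0)
= 1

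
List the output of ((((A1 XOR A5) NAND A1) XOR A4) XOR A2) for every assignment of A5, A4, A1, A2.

A5 | A4 | A1 | A2 | Output
--------------------------
0 | 0 | 0 | 0 | 1
0 | 0 | 0 | 1 | 0
0 | 0 | 1 | 0 | 0
0 | 0 | 1 | 1 | 1
0 | 1 | 0 | 0 | 0
0 | 1 | 0 | 1 | 1
0 | 1 | 1 | 0 | 1
0 | 1 | 1 | 1 | 0
1 | 0 | 0 | 0 | 1
1 | 0 | 0 | 1 | 0
1 | 0 | 1 | 0 | 1
1 | 0 | 1 | 1 | 0
1 | 1 | 0 | 0 | 0
1 | 1 | 0 | 1 | 1
1 | 1 | 1 | 0 | 0
1 | 1 | 1 | 1 | 1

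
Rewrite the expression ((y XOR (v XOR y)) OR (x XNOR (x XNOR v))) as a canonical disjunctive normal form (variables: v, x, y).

(v AND NOT x AND NOT y) OR (v AND NOT x AND y) OR (v AND x AND NOT y) OR (v AND x AND y)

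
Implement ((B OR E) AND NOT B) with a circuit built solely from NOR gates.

((((B NOR E) NOR (B NOR E)) NOR ((B NOR E) NOR (B NOR E))) NOR ((B NOR B) NOR (B NOR B)))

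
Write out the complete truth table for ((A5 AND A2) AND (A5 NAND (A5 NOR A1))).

A5 | A1 | A2 | Output
---------------------
0 | 0 | 0 | 0
0 | 0 | 1 | 0
0 | 1 | 0 | 0
0 | 1 | 1 | 0
1 | 0 | 0 | 0
1 | 0 | 1 | 1
1 | 1 | 0 | 0
1 | 1 | 1 | 1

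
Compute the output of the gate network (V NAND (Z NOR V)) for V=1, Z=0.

Substituting: (1 NAND (0 NOR 1))
= 1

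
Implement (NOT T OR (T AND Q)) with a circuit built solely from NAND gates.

(((T NAND T) NAND (T NAND T)) NAND (((T NAND Q) NAND (T NAND Q)) NAND ((T NAND Q) NAND (T NAND Q))))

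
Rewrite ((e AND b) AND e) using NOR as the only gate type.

((((e NOR e) NOR (b NOR b)) NOR ((e NOR e) NOR (b NOR b))) NOR (e NOR e))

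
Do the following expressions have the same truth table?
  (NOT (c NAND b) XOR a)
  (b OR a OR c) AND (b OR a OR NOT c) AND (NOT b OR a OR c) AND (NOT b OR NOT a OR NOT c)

Yes, they are equivalent — the two output columns agree on all 8 assignments:
b | a | c | Expression 1 | Expression 2
---------------------------------------
0 | 0 | 0 | 0 | 0
0 | 0 | 1 | 0 | 0
0 | 1 | 0 | 1 | 1
0 | 1 | 1 | 1 | 1
1 | 0 | 0 | 0 | 0
1 | 0 | 1 | 1 | 1
1 | 1 | 0 | 1 | 1
1 | 1 | 1 | 0 | 0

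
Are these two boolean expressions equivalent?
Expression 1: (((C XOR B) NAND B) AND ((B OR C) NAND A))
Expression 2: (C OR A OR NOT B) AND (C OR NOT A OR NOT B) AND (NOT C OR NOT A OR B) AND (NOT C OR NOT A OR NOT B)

Yes, they are equivalent — the two output columns agree on all 8 assignments:
C | A | B | Expression 1 | Expression 2
---------------------------------------
0 | 0 | 0 | 1 | 1
0 | 0 | 1 | 0 | 0
0 | 1 | 0 | 1 | 1
0 | 1 | 1 | 0 | 0
1 | 0 | 0 | 1 | 1
1 | 0 | 1 | 1 | 1
1 | 1 | 0 | 0 | 0
1 | 1 | 1 | 0 | 0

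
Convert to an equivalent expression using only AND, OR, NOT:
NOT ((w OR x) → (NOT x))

(w OR x) AND x
(Negated implication: NOT(A → B) = A AND NOT B)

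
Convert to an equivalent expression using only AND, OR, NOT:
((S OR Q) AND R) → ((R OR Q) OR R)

NOT ((S OR Q) AND R) OR ((R OR Q) OR R)
(Implication elimination: A → B = NOT A OR B)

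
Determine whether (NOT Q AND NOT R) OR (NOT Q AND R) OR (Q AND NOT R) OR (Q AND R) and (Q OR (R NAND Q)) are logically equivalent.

Yes, they are equivalent — the two output columns agree on all 4 assignments:
Q | R | Expression 1 | Expression 2
-----------------------------------
0 | 0 | 1 | 1
0 | 1 | 1 | 1
1 | 0 | 1 | 1
1 | 1 | 1 | 1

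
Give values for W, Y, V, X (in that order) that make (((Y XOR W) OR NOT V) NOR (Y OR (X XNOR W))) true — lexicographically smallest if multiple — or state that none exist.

W=0, Y=0, V=1, X=1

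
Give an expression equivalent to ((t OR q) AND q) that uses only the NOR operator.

((((t NOR q) NOR (t NOR q)) NOR ((t NOR q) NOR (t NOR q))) NOR (q NOR q))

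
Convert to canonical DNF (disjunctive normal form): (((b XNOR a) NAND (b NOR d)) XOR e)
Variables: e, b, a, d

(NOT e AND NOT b AND NOT a AND d) OR (NOT e AND NOT b AND a AND NOT d) OR (NOT e AND NOT b AND a AND d) OR (NOT e AND b AND NOT a AND NOT d) OR (NOT e AND b AND NOT a AND d) OR (NOT e AND b AND a AND NOT d) OR (NOT e AND b AND a AND d) OR (e AND NOT b AND NOT a AND NOT d)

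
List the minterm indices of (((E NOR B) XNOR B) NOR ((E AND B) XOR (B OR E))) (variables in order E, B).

Σm(0, 3) = (NOT E AND NOT B) OR (E AND B)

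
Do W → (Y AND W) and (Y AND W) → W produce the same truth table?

No, Converse is not equivalent to original (counterexample: X=0, W=1, Y=0)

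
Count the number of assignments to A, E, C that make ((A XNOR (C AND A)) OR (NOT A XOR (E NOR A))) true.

Satisfying assignments: (0,0,0), (0,0,1), (0,1,0), (0,1,1), (1,0,1), (1,1,1)
Count: 6 out of 8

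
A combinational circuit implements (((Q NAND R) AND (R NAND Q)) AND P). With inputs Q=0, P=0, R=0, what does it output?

Substituting: (((0 NAND 0) AND (0 NAND 0)) AND 0)
= 0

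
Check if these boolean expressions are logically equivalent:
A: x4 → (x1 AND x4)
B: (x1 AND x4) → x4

No, Converse is not equivalent to original (counterexample: x1=0, x4=1)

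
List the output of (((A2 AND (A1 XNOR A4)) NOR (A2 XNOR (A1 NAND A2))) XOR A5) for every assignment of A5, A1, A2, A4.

A5 | A1 | A2 | A4 | Output
--------------------------
0 | 0 | 0 | 0 | 1
0 | 0 | 0 | 1 | 1
0 | 0 | 1 | 0 | 0
0 | 0 | 1 | 1 | 0
0 | 1 | 0 | 0 | 1
0 | 1 | 0 | 1 | 1
0 | 1 | 1 | 0 | 1
0 | 1 | 1 | 1 | 0
1 | 0 | 0 | 0 | 0
1 | 0 | 0 | 1 | 0
1 | 0 | 1 | 0 | 1
1 | 0 | 1 | 1 | 1
1 | 1 | 0 | 0 | 0
1 | 1 | 0 | 1 | 0
1 | 1 | 1 | 0 | 0
1 | 1 | 1 | 1 | 1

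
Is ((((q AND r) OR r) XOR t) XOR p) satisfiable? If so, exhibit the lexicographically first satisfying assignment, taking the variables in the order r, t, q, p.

r=0, t=0, q=0, p=1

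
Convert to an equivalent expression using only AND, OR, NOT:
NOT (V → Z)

V AND NOT Z
(Negated implication: NOT(A → B) = A AND NOT B)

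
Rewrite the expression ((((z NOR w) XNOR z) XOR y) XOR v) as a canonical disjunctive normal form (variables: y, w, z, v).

(NOT y AND NOT w AND NOT z AND v) OR (NOT y AND NOT w AND z AND v) OR (NOT y AND w AND NOT z AND NOT v) OR (NOT y AND w AND z AND v) OR (y AND NOT w AND NOT z AND NOT v) OR (y AND NOT w AND z AND NOT v) OR (y AND w AND NOT z AND v) OR (y AND w AND z AND NOT v)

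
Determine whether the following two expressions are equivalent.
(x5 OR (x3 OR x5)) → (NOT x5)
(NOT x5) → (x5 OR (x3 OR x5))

No, Converse is not equivalent to original (counterexample: x3=0, x5=0)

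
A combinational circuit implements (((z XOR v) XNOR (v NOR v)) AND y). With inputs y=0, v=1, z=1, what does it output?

Substituting: (((1 XOR 1) XNOR (1 NOR 1)) AND 0)
= 0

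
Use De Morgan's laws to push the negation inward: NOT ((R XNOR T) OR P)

NOT (R XNOR T) AND NOT P
De Morgan's: NOT(OR of terms) = AND of negations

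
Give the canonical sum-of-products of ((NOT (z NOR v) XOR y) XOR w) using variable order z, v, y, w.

Σm(1, 2, 4, 7, 8, 11, 12, 15) = (NOT z AND NOT v AND NOT y AND w) OR (NOT z AND NOT v AND y AND NOT w) OR (NOT z AND v AND NOT y AND NOT w) OR (NOT z AND v AND y AND w) OR (z AND NOT v AND NOT y AND NOT w) OR (z AND NOT v AND y AND w) OR (z AND v AND NOT y AND NOT w) OR (z AND v AND y AND w)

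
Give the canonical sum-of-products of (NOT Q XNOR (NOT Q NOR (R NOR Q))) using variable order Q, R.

Σm() = FALSE (no minterms)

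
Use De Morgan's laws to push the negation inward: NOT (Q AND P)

NOT Q OR NOT P
De Morgan's: NOT(AND of terms) = OR of negations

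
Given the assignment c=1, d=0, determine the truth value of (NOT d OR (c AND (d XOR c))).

Substituting: (NOT 0 OR (1 AND (0 XOR 1)))
= 1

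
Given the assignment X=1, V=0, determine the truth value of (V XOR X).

Substituting: (0 XOR 1)
= 1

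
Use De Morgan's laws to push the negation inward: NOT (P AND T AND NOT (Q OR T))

NOT P OR NOT T OR (Q OR T)
De Morgan's: NOT(AND of terms) = OR of negations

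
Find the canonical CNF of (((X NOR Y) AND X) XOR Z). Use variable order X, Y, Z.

(X OR Y OR Z) AND (X OR NOT Y OR Z) AND (NOT X OR Y OR Z) AND (NOT X OR NOT Y OR Z)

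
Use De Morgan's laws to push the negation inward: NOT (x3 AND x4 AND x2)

NOT x3 OR NOT x4 OR NOT x2
De Morgan's: NOT(AND of terms) = OR of negations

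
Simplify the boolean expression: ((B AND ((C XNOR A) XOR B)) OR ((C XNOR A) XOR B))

By absorption (E OR (E AND v) = E):
= ((C XNOR A) XOR B)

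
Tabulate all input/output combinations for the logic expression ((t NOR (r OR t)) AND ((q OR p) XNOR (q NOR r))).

r | p | t | q | Output
----------------------
0 | 0 | 0 | 0 | 0
0 | 0 | 0 | 1 | 0
0 | 0 | 1 | 0 | 0
0 | 0 | 1 | 1 | 0
0 | 1 | 0 | 0 | 1
0 | 1 | 0 | 1 | 0
0 | 1 | 1 | 0 | 0
0 | 1 | 1 | 1 | 0
1 | 0 | 0 | 0 | 0
1 | 0 | 0 | 1 | 0
1 | 0 | 1 | 0 | 0
1 | 0 | 1 | 1 | 0
1 | 1 | 0 | 0 | 0
1 | 1 | 0 | 1 | 0
1 | 1 | 1 | 0 | 0
1 | 1 | 1 | 1 | 0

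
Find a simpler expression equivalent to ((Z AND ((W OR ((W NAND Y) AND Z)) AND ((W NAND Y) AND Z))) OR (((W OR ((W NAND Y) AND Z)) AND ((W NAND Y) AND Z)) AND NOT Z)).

By distribution ((E AND v) OR (E AND NOT v) = E) then absorption (E AND (E OR v) = E):
= ((W NAND Y) AND Z)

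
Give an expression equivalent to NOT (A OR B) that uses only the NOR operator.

(((A NOR B) NOR (A NOR B)) NOR ((A NOR B) NOR (A NOR B)))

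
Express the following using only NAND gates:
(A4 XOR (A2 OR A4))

((A4 NAND (A4 NAND ((A2 NAND A2) NAND (A4 NAND A4)))) NAND (((A2 NAND A2) NAND (A4 NAND A4)) NAND (A4 NAND ((A2 NAND A2) NAND (A4 NAND A4)))))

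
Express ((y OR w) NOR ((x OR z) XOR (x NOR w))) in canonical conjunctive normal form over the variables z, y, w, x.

(z OR y OR w OR x) AND (z OR y OR w OR NOT x) AND (z OR y OR NOT w OR x) AND (z OR y OR NOT w OR NOT x) AND (z OR NOT y OR w OR x) AND (z OR NOT y OR w OR NOT x) AND (z OR NOT y OR NOT w OR x) AND (z OR NOT y OR NOT w OR NOT x) AND (NOT z OR y OR w OR NOT x) AND (NOT z OR y OR NOT w OR x) AND (NOT z OR y OR NOT w OR NOT x) AND (NOT z OR NOT y OR w OR x) AND (NOT z OR NOT y OR w OR NOT x) AND (NOT z OR NOT y OR NOT w OR x) AND (NOT z OR NOT y OR NOT w OR NOT x)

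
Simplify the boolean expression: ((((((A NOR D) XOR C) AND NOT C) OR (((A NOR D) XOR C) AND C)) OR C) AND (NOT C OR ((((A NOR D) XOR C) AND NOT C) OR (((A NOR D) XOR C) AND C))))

By distribution ((E OR v) AND (E OR NOT v) = E) then distribution ((E AND v) OR (E AND NOT v) = E):
= ((A NOR D) XOR C)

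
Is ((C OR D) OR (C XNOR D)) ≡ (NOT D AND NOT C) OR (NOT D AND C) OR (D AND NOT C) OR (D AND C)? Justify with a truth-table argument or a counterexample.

Yes, they are equivalent — the two output columns agree on all 4 assignments:
D | C | Expression 1 | Expression 2
-----------------------------------
0 | 0 | 1 | 1
0 | 1 | 1 | 1
1 | 0 | 1 | 1
1 | 1 | 1 | 1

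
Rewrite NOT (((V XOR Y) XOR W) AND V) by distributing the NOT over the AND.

NOT ((V XOR Y) XOR W) OR NOT V
De Morgan's: NOT(AND of terms) = OR of negations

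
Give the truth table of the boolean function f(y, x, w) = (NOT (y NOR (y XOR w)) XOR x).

y | x | w | Output
------------------
0 | 0 | 0 | 0
0 | 0 | 1 | 1
0 | 1 | 0 | 1
0 | 1 | 1 | 0
1 | 0 | 0 | 1
1 | 0 | 1 | 1
1 | 1 | 0 | 0
1 | 1 | 1 | 0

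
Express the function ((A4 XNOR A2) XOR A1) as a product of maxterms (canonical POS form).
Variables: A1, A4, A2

ΠM(1, 2, 4, 7) = (A1 OR A4 OR NOT A2) AND (A1 OR NOT A4 OR A2) AND (NOT A1 OR A4 OR A2) AND (NOT A1 OR NOT A4 OR NOT A2)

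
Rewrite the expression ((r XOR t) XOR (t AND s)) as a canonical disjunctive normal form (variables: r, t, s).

(NOT r AND t AND NOT s) OR (r AND NOT t AND NOT s) OR (r AND NOT t AND s) OR (r AND t AND s)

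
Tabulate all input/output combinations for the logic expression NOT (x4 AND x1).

x1 | x4 | Output
----------------
0 | 0 | 1
0 | 1 | 1
1 | 0 | 1
1 | 1 | 0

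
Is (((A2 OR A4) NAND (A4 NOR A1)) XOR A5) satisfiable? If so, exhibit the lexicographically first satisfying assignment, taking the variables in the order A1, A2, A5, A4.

A1=0, A2=0, A5=0, A4=0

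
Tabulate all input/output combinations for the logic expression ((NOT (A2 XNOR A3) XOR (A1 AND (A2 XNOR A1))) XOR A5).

A3 | A5 | A1 | A2 | Output
--------------------------
0 | 0 | 0 | 0 | 0
0 | 0 | 0 | 1 | 1
0 | 0 | 1 | 0 | 0
0 | 0 | 1 | 1 | 0
0 | 1 | 0 | 0 | 1
0 | 1 | 0 | 1 | 0
0 | 1 | 1 | 0 | 1
0 | 1 | 1 | 1 | 1
1 | 0 | 0 | 0 | 1
1 | 0 | 0 | 1 | 0
1 | 0 | 1 | 0 | 1
1 | 0 | 1 | 1 | 1
1 | 1 | 0 | 0 | 0
1 | 1 | 0 | 1 | 1
1 | 1 | 1 | 0 | 0
1 | 1 | 1 | 1 | 0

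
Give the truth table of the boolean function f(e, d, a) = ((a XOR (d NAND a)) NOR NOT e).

e | d | a | Output
------------------
0 | 0 | 0 | 0
0 | 0 | 1 | 0
0 | 1 | 0 | 0
0 | 1 | 1 | 0
1 | 0 | 0 | 0
1 | 0 | 1 | 1
1 | 1 | 0 | 0
1 | 1 | 1 | 0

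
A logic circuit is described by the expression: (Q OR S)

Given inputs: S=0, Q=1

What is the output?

Substituting: (1 OR 0)
= 1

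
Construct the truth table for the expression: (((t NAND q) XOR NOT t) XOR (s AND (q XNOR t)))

s | q | t | Output
------------------
0 | 0 | 0 | 0
0 | 0 | 1 | 1
0 | 1 | 0 | 0
0 | 1 | 1 | 0
1 | 0 | 0 | 1
1 | 0 | 1 | 1
1 | 1 | 0 | 0
1 | 1 | 1 | 1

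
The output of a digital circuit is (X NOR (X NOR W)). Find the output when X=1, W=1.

Substituting: (1 NOR (1 NOR 1))
= 0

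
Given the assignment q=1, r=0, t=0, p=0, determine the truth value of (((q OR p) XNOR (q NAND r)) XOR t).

Substituting: (((1 OR 0) XNOR (1 NAND 0)) XOR 0)
= 1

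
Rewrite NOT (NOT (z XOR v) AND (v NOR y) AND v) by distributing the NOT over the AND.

(z XOR v) OR NOT (v NOR y) OR NOT v
De Morgan's: NOT(AND of terms) = OR of negations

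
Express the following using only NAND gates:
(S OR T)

((S NAND S) NAND (T NAND T))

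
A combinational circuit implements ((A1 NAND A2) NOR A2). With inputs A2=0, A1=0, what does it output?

Substituting: ((0 NAND 0) NOR 0)
= 0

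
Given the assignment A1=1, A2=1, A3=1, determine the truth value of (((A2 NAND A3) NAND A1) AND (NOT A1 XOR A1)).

Substituting: (((1 NAND 1) NAND 1) AND (NOT 1 XOR 1))
= 1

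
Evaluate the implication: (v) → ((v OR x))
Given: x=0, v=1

Antecedent (v) = 1; consequent ((v OR x)) = 1.
1 → 1 = 1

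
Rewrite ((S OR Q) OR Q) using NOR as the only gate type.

((((S NOR Q) NOR (S NOR Q)) NOR Q) NOR (((S NOR Q) NOR (S NOR Q)) NOR Q))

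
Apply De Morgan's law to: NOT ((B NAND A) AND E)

NOT (B NAND A) OR NOT E
De Morgan's: NOT(AND of terms) = OR of negations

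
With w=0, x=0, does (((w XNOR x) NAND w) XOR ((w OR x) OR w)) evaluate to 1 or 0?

Substituting: (((0 XNOR 0) NAND 0) XOR ((0 OR 0) OR 0))
= 1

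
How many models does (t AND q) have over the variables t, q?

Satisfying assignments: (1,1)
Count: 1 out of 4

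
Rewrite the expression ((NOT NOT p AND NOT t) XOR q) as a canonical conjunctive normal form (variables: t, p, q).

(t OR p OR q) AND (t OR NOT p OR NOT q) AND (NOT t OR p OR q) AND (NOT t OR NOT p OR q)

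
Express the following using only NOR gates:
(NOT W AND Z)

(((W NOR W) NOR (W NOR W)) NOR (Z NOR Z))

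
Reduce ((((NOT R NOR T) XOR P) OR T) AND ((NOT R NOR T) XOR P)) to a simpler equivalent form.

By absorption (E AND (E OR v) = E):
= ((NOT R NOR T) XOR P)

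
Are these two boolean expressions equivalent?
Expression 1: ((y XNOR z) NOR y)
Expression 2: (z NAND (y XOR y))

No. Counterexample: with y=0, z=0, Expression 1 = 0 but Expression 2 = 1.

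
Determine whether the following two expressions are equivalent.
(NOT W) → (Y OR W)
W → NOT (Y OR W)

No, Inverse is not equivalent to original (counterexample: Y=0, W=0)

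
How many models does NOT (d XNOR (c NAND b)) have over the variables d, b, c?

Satisfying assignments: (0,0,0), (0,0,1), (0,1,0), (1,1,1)
Count: 4 out of 8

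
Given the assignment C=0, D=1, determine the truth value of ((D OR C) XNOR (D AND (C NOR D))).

Substituting: ((1 OR 0) XNOR (1 AND (0 NOR 1)))
= 0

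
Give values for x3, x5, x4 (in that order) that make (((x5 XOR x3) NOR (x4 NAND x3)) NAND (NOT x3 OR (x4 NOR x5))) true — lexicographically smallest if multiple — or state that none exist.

x3=0, x5=0, x4=0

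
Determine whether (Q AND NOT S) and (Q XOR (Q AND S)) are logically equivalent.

Yes, they are equivalent — the two output columns agree on all 4 assignments:
Q | S | Expression 1 | Expression 2
-----------------------------------
0 | 0 | 0 | 0
0 | 1 | 0 | 0
1 | 0 | 1 | 1
1 | 1 | 0 | 0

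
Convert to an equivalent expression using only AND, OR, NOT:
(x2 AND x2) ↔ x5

((x2 AND x2) AND x5) OR (NOT (x2 AND x2) AND NOT x5)
(Biconditional = both true or both false)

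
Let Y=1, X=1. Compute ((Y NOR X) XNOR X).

Substituting: ((1 NOR 1) XNOR 1)
= 0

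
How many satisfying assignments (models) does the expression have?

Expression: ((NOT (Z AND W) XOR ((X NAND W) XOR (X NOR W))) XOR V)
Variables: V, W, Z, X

Satisfying assignments: (0,0,0,0), (0,0,1,0), (0,1,0,1), (0,1,1,0), (1,0,0,1), (1,0,1,1), (1,1,0,0), (1,1,1,1)
Count: 8 out of 16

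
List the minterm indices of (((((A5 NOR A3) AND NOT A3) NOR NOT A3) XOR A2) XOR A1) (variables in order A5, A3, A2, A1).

Σm(1, 2, 4, 7, 9, 10, 12, 15) = (NOT A5 AND NOT A3 AND NOT A2 AND A1) OR (NOT A5 AND NOT A3 AND A2 AND NOT A1) OR (NOT A5 AND A3 AND NOT A2 AND NOT A1) OR (NOT A5 AND A3 AND A2 AND A1) OR (A5 AND NOT A3 AND NOT A2 AND A1) OR (A5 AND NOT A3 AND A2 AND NOT A1) OR (A5 AND A3 AND NOT A2 AND NOT A1) OR (A5 AND A3 AND A2 AND A1)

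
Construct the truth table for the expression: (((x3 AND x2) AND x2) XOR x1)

x3 | x1 | x2 | Output
---------------------
0 | 0 | 0 | 0
0 | 0 | 1 | 0
0 | 1 | 0 | 1
0 | 1 | 1 | 1
1 | 0 | 0 | 0
1 | 0 | 1 | 1
1 | 1 | 0 | 1
1 | 1 | 1 | 0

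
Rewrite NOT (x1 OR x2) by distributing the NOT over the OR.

NOT x1 AND NOT x2
De Morgan's: NOT(OR of terms) = AND of negations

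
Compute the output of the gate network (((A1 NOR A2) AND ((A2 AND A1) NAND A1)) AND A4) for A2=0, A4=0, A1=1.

Substituting: (((1 NOR 0) AND ((0 AND 1) NAND 1)) AND 0)
= 0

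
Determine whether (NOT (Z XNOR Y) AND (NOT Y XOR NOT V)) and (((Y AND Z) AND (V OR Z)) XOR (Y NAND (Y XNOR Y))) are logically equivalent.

No. Counterexample: with Y=0, Z=0, V=0, Expression 1 = 0 but Expression 2 = 1.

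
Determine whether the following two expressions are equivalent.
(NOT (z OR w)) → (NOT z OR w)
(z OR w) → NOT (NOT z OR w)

No, Inverse is not equivalent to original (counterexample: v=0, z=0, w=1)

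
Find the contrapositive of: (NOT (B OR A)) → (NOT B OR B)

Contrapositive: NOT (NOT B OR B) → (B OR A)
Note: A statement and its contrapositive are logically equivalent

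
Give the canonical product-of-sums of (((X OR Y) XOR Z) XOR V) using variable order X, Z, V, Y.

ΠM(0, 3, 5, 6, 10, 11, 12, 13) = (X OR Z OR V OR Y) AND (X OR Z OR NOT V OR NOT Y) AND (X OR NOT Z OR V OR NOT Y) AND (X OR NOT Z OR NOT V OR Y) AND (NOT X OR Z OR NOT V OR Y) AND (NOT X OR Z OR NOT V OR NOT Y) AND (NOT X OR NOT Z OR V OR Y) AND (NOT X OR NOT Z OR V OR NOT Y)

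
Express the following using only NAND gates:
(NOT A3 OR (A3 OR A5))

(((A3 NAND A3) NAND (A3 NAND A3)) NAND (((A3 NAND A3) NAND (A5 NAND A5)) NAND ((A3 NAND A3) NAND (A5 NAND A5))))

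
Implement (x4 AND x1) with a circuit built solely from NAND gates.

((x4 NAND x1) NAND (x4 NAND x1))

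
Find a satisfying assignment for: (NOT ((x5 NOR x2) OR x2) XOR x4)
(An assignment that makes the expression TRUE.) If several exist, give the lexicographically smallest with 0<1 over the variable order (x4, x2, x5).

x4=0, x2=0, x5=1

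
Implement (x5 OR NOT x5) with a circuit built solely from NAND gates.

((x5 NAND x5) NAND ((x5 NAND x5) NAND (x5 NAND x5)))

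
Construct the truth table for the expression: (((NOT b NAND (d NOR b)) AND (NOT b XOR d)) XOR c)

b | c | d | Output
------------------
0 | 0 | 0 | 0
0 | 0 | 1 | 0
0 | 1 | 0 | 1
0 | 1 | 1 | 1
1 | 0 | 0 | 0
1 | 0 | 1 | 1
1 | 1 | 0 | 1
1 | 1 | 1 | 0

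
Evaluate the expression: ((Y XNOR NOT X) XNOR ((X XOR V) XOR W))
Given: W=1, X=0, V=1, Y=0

Substituting: ((0 XNOR NOT 0) XNOR ((0 XOR 1) XOR 1))
= 1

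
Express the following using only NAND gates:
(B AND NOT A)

((B NAND (A NAND A)) NAND (B NAND (A NAND A)))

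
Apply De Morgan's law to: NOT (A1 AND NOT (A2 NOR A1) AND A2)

NOT A1 OR (A2 NOR A1) OR NOT A2
De Morgan's: NOT(AND of terms) = OR of negations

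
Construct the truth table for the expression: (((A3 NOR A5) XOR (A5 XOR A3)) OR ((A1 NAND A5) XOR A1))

A3 | A1 | A5 | Output
---------------------
0 | 0 | 0 | 1
0 | 0 | 1 | 1
0 | 1 | 0 | 1
0 | 1 | 1 | 1
1 | 0 | 0 | 1
1 | 0 | 1 | 1
1 | 1 | 0 | 1
1 | 1 | 1 | 1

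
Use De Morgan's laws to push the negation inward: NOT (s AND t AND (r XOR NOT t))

NOT s OR NOT t OR NOT (r XOR NOT t)
De Morgan's: NOT(AND of terms) = OR of negations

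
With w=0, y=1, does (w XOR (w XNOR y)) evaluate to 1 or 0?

Substituting: (0 XOR (0 XNOR 1))
= 0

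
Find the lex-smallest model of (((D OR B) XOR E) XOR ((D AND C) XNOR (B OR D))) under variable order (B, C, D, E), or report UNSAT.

B=0, C=0, D=0, E=0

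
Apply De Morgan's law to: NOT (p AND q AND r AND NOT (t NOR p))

NOT p OR NOT q OR NOT r OR (t NOR p)
De Morgan's: NOT(AND of terms) = OR of negations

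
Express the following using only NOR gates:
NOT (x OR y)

(((x NOR y) NOR (x NOR y)) NOR ((x NOR y) NOR (x NOR y)))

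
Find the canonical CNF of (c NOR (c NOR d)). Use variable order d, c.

(d OR c) AND (d OR NOT c) AND (NOT d OR NOT c)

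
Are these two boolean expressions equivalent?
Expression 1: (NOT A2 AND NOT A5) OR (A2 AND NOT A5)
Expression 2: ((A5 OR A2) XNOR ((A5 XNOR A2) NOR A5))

Yes, they are equivalent — the two output columns agree on all 4 assignments:
A2 | A5 | Expression 1 | Expression 2
-------------------------------------
0 | 0 | 1 | 1
0 | 1 | 0 | 0
1 | 0 | 1 | 1
1 | 1 | 0 | 0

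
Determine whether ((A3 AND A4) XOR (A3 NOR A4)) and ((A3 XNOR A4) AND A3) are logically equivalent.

No. Counterexample: with A4=0, A3=0, Expression 1 = 1 but Expression 2 = 0.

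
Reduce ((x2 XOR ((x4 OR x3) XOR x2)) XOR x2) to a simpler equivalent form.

By XOR self-cancellation ((E XOR v) XOR v = E):
= ((x4 OR x3) XOR x2)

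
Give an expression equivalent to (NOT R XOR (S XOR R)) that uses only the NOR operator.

(((((R NOR R) NOR ((((S NOR R) NOR (S NOR R)) NOR ((S NOR R) NOR (S NOR R))) NOR ((((S NOR S) NOR (R NOR R)) NOR ((S NOR S) NOR (R NOR R))) NOR (((S NOR S) NOR (R NOR R)) NOR ((S NOR S) NOR (R NOR R)))))) NOR ((R NOR R) NOR ((((S NOR R) NOR (S NOR R)) NOR ((S NOR R) NOR (S NOR R))) NOR ((((S NOR S) NOR (R NOR R)) NOR ((S NOR S) NOR (R NOR R))) NOR (((S NOR S) NOR (R NOR R)) NOR ((S NOR S) NOR (R NOR R))))))) NOR (((R NOR R) NOR ((((S NOR R) NOR (S NOR R)) NOR ((S NOR R) NOR (S NOR R))) NOR ((((S NOR S) NOR (R NOR R)) NOR ((S NOR S) NOR (R NOR R))) NOR (((S NOR S) NOR (R NOR R)) NOR ((S NOR S) NOR (R NOR R)))))) NOR ((R NOR R) NOR ((((S NOR R) NOR (S NOR R)) NOR ((S NOR R) NOR (S NOR R))) NOR ((((S NOR S) NOR (R NOR R)) NOR ((S NOR S) NOR (R NOR R))) NOR (((S NOR S) NOR (R NOR R)) NOR ((S NOR S) NOR (R NOR R)))))))) NOR (((((R NOR R) NOR (R NOR R)) NOR (((((S NOR R) NOR (S NOR R)) NOR ((S NOR R) NOR (S NOR R))) NOR ((((S NOR S) NOR (R NOR R)) NOR ((S NOR S) NOR (R NOR R))) NOR (((S NOR S) NOR (R NOR R)) NOR ((S NOR S) NOR (R NOR R))))) NOR ((((S NOR R) NOR (S NOR R)) NOR ((S NOR R) NOR (S NOR R))) NOR ((((S NOR S) NOR (R NOR R)) NOR ((S NOR S) NOR (R NOR R))) NOR (((S NOR S) NOR (R NOR R)) NOR ((S NOR S) NOR (R NOR R))))))) NOR (((R NOR R) NOR (R NOR R)) NOR (((((S NOR R) NOR (S NOR R)) NOR ((S NOR R) NOR (S NOR R))) NOR ((((S NOR S) NOR (R NOR R)) NOR ((S NOR S) NOR (R NOR R))) NOR (((S NOR S) NOR (R NOR R)) NOR ((S NOR S) NOR (R NOR R))))) NOR ((((S NOR R) NOR (S NOR R)) NOR ((S NOR R) NOR (S NOR R))) NOR ((((S NOR S) NOR (R NOR R)) NOR ((S NOR S) NOR (R NOR R))) NOR (((S NOR S) NOR (R NOR R)) NOR ((S NOR S) NOR (R NOR R)))))))) NOR ((((R NOR R) NOR (R NOR R)) NOR (((((S NOR R) NOR (S NOR R)) NOR ((S NOR R) NOR (S NOR R))) NOR ((((S NOR S) NOR (R NOR R)) NOR ((S NOR S) NOR (R NOR R))) NOR (((S NOR S) NOR (R NOR R)) NOR ((S NOR S) NOR (R NOR R))))) NOR ((((S NOR R) NOR (S NOR R)) NOR ((S NOR R) NOR (S NOR R))) NOR ((((S NOR S) NOR (R NOR R)) NOR ((S NOR S) NOR (R NOR R))) NOR (((S NOR S) NOR (R NOR R)) NOR ((S NOR S) NOR (R NOR R))))))) NOR (((R NOR R) NOR (R NOR R)) NOR (((((S NOR R) NOR (S NOR R)) NOR ((S NOR R) NOR (S NOR R))) NOR ((((S NOR S) NOR (R NOR R)) NOR ((S NOR S) NOR (R NOR R))) NOR (((S NOR S) NOR (R NOR R)) NOR ((S NOR S) NOR (R NOR R))))) NOR ((((S NOR R) NOR (S NOR R)) NOR ((S NOR R) NOR (S NOR R))) NOR ((((S NOR S) NOR (R NOR R)) NOR ((S NOR S) NOR (R NOR R))) NOR (((S NOR S) NOR (R NOR R)) NOR ((S NOR S) NOR (R NOR R))))))))))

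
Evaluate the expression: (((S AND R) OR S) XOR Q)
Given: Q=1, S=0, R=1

Substituting: (((0 AND 1) OR 0) XOR 1)
= 1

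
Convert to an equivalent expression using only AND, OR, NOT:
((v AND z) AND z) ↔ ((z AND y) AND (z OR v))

(((v AND z) AND z) AND ((z AND y) AND (z OR v))) OR (NOT ((v AND z) AND z) AND NOT ((z AND y) AND (z OR v)))
(Biconditional = both true or both false)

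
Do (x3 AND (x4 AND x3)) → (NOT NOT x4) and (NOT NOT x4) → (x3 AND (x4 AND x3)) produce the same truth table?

No, Converse is not equivalent to original (counterexample: x1=0, x3=0, x4=1)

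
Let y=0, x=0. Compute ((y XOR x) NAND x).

Substituting: ((0 XOR 0) NAND 0)
= 1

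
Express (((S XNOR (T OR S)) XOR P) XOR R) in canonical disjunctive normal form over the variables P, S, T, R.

(NOT P AND NOT S AND NOT T AND NOT R) OR (NOT P AND NOT S AND T AND R) OR (NOT P AND S AND NOT T AND NOT R) OR (NOT P AND S AND T AND NOT R) OR (P AND NOT S AND NOT T AND R) OR (P AND NOT S AND T AND NOT R) OR (P AND S AND NOT T AND R) OR (P AND S AND T AND R)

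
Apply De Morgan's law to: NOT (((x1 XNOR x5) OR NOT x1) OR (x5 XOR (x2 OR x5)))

NOT ((x1 XNOR x5) OR NOT x1) AND NOT (x5 XOR (x2 OR x5))
De Morgan's: NOT(OR of terms) = AND of negations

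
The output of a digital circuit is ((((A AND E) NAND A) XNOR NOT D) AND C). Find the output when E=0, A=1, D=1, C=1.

Substituting: ((((1 AND 0) NAND 1) XNOR NOT 1) AND 1)
= 0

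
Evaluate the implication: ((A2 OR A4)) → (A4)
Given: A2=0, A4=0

Antecedent ((A2 OR A4)) = 0; consequent (A4) = 0.
0 → 0 = 1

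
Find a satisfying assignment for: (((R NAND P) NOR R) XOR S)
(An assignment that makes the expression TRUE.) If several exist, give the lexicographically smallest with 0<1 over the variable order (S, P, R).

S=1, P=0, R=0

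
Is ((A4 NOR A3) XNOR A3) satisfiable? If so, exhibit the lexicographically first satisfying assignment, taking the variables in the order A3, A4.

A3=0, A4=1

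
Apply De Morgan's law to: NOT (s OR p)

NOT s AND NOT p
De Morgan's: NOT(OR of terms) = AND of negations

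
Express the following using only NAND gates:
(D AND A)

((D NAND A) NAND (D NAND A))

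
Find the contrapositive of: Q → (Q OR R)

Contrapositive: NOT (Q OR R) → NOT Q
Note: A statement and its contrapositive are logically equivalent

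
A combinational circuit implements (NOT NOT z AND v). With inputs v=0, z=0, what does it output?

Substituting: (NOT NOT 0 AND 0)
= 0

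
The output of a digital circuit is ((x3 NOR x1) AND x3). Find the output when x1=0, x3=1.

Substituting: ((1 NOR 0) AND 1)
= 0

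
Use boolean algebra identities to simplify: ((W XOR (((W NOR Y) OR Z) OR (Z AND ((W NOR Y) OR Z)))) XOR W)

By XOR self-cancellation ((E XOR v) XOR v = E) then absorption (E OR (E AND v) = E):
= ((W NOR Y) OR Z)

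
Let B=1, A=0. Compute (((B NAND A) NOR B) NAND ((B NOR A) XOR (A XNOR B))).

Substituting: (((1 NAND 0) NOR 1) NAND ((1 NOR 0) XOR (0 XNOR 1)))
= 1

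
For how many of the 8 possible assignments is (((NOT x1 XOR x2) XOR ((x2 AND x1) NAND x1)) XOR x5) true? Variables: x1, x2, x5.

Satisfying assignments: (0,0,1), (0,1,0), (1,0,0), (1,1,0)
Count: 4 out of 8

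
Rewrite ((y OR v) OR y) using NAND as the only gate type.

((((y NAND y) NAND (v NAND v)) NAND ((y NAND y) NAND (v NAND v))) NAND (y NAND y))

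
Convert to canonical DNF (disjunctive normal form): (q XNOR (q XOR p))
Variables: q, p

(NOT q AND NOT p) OR (q AND NOT p)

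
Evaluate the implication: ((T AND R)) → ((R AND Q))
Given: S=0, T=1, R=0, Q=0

Antecedent ((T AND R)) = 0; consequent ((R AND Q)) = 0.
0 → 0 = 1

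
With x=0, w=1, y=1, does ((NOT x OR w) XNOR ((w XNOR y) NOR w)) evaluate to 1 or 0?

Substituting: ((NOT 0 OR 1) XNOR ((1 XNOR 1) NOR 1))
= 0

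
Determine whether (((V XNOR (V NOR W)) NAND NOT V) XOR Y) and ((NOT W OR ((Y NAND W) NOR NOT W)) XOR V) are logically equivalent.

No. Counterexample: with Y=0, W=0, V=1, Expression 1 = 1 but Expression 2 = 0.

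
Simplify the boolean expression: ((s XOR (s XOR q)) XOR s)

By XOR self-cancellation ((E XOR v) XOR v = E):
= (s XOR q)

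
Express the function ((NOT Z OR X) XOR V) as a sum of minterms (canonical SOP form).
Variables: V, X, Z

Σm(0, 2, 3, 5) = (NOT V AND NOT X AND NOT Z) OR (NOT V AND X AND NOT Z) OR (NOT V AND X AND Z) OR (V AND NOT X AND Z)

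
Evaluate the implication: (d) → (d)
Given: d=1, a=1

Antecedent (d) = 1; consequent (d) = 1.
1 → 1 = 1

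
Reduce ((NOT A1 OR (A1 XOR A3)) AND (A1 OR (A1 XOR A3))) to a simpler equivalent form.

By distribution ((E OR v) AND (E OR NOT v) = E):
= (A1 XOR A3)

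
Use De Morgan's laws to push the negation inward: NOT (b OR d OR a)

NOT b AND NOT d AND NOT a
De Morgan's: NOT(OR of terms) = AND of negations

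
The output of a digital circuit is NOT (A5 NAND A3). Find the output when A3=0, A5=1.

Substituting: NOT (1 NAND 0)
= 0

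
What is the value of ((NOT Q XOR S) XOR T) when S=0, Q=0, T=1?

Substituting: ((NOT 0 XOR 0) XOR 1)
= 0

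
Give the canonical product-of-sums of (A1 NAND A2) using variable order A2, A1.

ΠM(3) = (NOT A2 OR NOT A1)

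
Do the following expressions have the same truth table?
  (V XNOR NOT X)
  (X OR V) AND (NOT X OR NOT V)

Yes, they are equivalent — the two output columns agree on all 4 assignments:
X | V | Expression 1 | Expression 2
-----------------------------------
0 | 0 | 0 | 0
0 | 1 | 1 | 1
1 | 0 | 1 | 1
1 | 1 | 0 | 0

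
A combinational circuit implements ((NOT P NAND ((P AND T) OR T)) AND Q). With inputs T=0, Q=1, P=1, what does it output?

Substituting: ((NOT 1 NAND ((1 AND 0) OR 0)) AND 1)
= 1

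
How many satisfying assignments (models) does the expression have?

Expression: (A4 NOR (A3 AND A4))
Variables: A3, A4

Satisfying assignments: (0,0), (1,0)
Count: 2 out of 4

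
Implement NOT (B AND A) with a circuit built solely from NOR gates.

(((B NOR B) NOR (A NOR A)) NOR ((B NOR B) NOR (A NOR A)))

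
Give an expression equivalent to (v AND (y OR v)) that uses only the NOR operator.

((v NOR v) NOR (((y NOR v) NOR (y NOR v)) NOR ((y NOR v) NOR (y NOR v))))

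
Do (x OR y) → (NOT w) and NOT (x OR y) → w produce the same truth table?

No, Inverse is not equivalent to original (counterexample: y=0, x=0, w=0)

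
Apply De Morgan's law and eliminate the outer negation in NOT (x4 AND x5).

NOT x4 OR NOT x5
De Morgan's: NOT(AND of terms) = OR of negations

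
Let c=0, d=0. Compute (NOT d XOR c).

Substituting: (NOT 0 XOR 0)
= 1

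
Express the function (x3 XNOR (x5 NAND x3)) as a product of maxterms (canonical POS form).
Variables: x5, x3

ΠM(0, 2, 3) = (x5 OR x3) AND (NOT x5 OR x3) AND (NOT x5 OR NOT x3)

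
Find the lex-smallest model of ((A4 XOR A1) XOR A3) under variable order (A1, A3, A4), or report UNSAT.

A1=0, A3=0, A4=1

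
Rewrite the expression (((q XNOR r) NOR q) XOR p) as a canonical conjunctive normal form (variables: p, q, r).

(p OR q OR r) AND (p OR NOT q OR r) AND (p OR NOT q OR NOT r) AND (NOT p OR q OR NOT r)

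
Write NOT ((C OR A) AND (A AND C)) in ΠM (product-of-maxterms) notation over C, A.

ΠM(3) = (NOT C OR NOT A)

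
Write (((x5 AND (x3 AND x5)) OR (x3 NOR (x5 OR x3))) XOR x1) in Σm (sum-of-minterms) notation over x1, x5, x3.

Σm(0, 3, 5, 6) = (NOT x1 AND NOT x5 AND NOT x3) OR (NOT x1 AND x5 AND x3) OR (x1 AND NOT x5 AND x3) OR (x1 AND x5 AND NOT x3)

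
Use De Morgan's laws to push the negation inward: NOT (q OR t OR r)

NOT q AND NOT t AND NOT r
De Morgan's: NOT(OR of terms) = AND of negations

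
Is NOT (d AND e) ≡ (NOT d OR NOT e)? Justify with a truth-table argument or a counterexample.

Yes, they are equivalent — the two output columns agree on all 4 assignments:
d | e | Expression 1 | Expression 2
-----------------------------------
0 | 0 | 1 | 1
0 | 1 | 1 | 1
1 | 0 | 1 | 1
1 | 1 | 0 | 0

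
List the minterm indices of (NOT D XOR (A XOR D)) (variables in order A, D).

Σm(0, 1) = (NOT A AND NOT D) OR (NOT A AND D)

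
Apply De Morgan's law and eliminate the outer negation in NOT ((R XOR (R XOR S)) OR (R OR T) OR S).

NOT (R XOR (R XOR S)) AND NOT (R OR T) AND NOT S
De Morgan's: NOT(OR of terms) = AND of negations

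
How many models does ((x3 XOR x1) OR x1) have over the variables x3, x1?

Satisfying assignments: (0,1), (1,0), (1,1)
Count: 3 out of 4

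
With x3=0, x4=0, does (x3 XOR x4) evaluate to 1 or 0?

Substituting: (0 XOR 0)
= 0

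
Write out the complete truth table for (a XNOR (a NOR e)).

a | e | Output
--------------
0 | 0 | 0
0 | 1 | 1
1 | 0 | 0
1 | 1 | 0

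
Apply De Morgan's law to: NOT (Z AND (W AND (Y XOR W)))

NOT Z OR NOT (W AND (Y XOR W))
De Morgan's: NOT(AND of terms) = OR of negations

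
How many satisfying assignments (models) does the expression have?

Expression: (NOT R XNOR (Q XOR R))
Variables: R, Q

Satisfying assignments: (0,1), (1,1)
Count: 2 out of 4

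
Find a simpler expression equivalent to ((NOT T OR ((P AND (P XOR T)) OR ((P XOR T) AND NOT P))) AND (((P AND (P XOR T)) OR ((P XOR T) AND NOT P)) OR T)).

By distribution ((E OR v) AND (E OR NOT v) = E) then distribution ((E AND v) OR (E AND NOT v) = E):
= (P XOR T)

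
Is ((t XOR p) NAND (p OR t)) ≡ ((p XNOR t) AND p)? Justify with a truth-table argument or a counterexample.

No. Counterexample: with t=0, p=0, Expression 1 = 1 but Expression 2 = 0.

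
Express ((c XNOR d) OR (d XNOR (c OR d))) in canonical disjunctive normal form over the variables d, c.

(NOT d AND NOT c) OR (d AND NOT c) OR (d AND c)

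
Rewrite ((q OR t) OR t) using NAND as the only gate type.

((((q NAND q) NAND (t NAND t)) NAND ((q NAND q) NAND (t NAND t))) NAND (t NAND t))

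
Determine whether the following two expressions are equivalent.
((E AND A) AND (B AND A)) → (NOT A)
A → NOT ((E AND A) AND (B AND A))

Yes, Contrapositive is always equivalent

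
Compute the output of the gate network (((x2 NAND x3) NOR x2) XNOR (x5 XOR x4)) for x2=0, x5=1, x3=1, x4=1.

Substituting: (((0 NAND 1) NOR 0) XNOR (1 XOR 1))
= 1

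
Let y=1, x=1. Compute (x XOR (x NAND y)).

Substituting: (1 XOR (1 NAND 1))
= 1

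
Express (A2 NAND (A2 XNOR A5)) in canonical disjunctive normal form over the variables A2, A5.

(NOT A2 AND NOT A5) OR (NOT A2 AND A5) OR (A2 AND NOT A5)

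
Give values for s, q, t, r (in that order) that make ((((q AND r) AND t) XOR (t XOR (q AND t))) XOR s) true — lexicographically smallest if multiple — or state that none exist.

s=0, q=0, t=1, r=0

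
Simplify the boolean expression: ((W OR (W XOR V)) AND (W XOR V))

By absorption (E AND (E OR v) = E):
= (W XOR V)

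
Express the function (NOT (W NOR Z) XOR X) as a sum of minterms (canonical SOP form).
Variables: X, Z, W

Σm(1, 2, 3, 4) = (NOT X AND NOT Z AND W) OR (NOT X AND Z AND NOT W) OR (NOT X AND Z AND W) OR (X AND NOT Z AND NOT W)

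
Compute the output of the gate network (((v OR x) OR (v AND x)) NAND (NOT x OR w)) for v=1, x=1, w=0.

Substituting: (((1 OR 1) OR (1 AND 1)) NAND (NOT 1 OR 0))
= 1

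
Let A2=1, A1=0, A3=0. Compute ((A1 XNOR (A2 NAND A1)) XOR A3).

Substituting: ((0 XNOR (1 NAND 0)) XOR 0)
= 0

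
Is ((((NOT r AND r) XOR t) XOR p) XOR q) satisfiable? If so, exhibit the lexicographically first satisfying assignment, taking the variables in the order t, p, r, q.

t=0, p=0, r=0, q=1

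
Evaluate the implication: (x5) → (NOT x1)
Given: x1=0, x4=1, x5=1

Antecedent (x5) = 1; consequent (NOT x1) = 1.
1 → 1 = 1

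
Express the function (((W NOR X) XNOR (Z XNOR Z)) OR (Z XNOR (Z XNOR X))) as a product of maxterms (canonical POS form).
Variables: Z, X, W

ΠM(1, 5) = (Z OR X OR NOT W) AND (NOT Z OR X OR NOT W)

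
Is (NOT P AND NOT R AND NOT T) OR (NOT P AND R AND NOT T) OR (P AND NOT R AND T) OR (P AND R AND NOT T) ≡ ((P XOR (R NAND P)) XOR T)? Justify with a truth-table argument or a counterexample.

Yes, they are equivalent — the two output columns agree on all 8 assignments:
P | R | T | Expression 1 | Expression 2
---------------------------------------
0 | 0 | 0 | 1 | 1
0 | 0 | 1 | 0 | 0
0 | 1 | 0 | 1 | 1
0 | 1 | 1 | 0 | 0
1 | 0 | 0 | 0 | 0
1 | 0 | 1 | 1 | 1
1 | 1 | 0 | 1 | 1
1 | 1 | 1 | 0 | 0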